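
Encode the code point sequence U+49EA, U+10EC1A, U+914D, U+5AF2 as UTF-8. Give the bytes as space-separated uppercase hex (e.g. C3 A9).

E4 A7 AA F4 8E B0 9A E9 85 8D E5 AB B2

U+49EA: 3-byte form → E4 A7 AA.
U+10EC1A: 4-byte form → F4 8E B0 9A.
U+914D: 3-byte form → E9 85 8D.
U+5AF2: 3-byte form → E5 AB B2.
Concatenated (13 bytes): E4 A7 AA F4 8E B0 9A E9 85 8D E5 AB B2.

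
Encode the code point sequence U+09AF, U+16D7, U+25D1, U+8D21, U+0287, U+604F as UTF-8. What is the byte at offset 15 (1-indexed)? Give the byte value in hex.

0xE6

1-indexed offset 15 is 0-indexed offset 14.
U+09AF → 3-byte form E0 A6 AF at offsets 0–2.
U+16D7 → 3-byte form E1 9B 97 at offsets 3–5.
U+25D1 → 3-byte form E2 97 91 at offsets 6–8.
U+8D21 → 3-byte form E8 B4 A1 at offsets 9–11.
U+0287 → 2-byte form CA 87 at offsets 12–13.
U+604F → 3-byte form E6 81 8F at offsets 14–16.
Offset 14 falls in char 6's range; it's byte 1 of E6 81 8F = 0xE6.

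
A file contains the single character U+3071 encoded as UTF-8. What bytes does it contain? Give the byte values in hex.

U+3071 = 0x3071 = 12401 decimal. In range U+0800–U+FFFF → 3-byte form: 1110xxxx 10xxxxxx 10xxxxxx.
Binary (16 bits): 0011000001110001.
Split 4+6+6: 0011 | 000001 | 110001.
Byte 1: 11100011 = 0xE3.
Byte 2: 10000001 = 0x81.
Byte 3: 10110001 = 0xB1.

E3 81 B1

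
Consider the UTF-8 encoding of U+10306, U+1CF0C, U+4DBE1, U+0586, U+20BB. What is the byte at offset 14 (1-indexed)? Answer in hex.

1-indexed offset 14 is 0-indexed offset 13.
U+10306 → 4-byte form F0 90 8C 86 at offsets 0–3.
U+1CF0C → 4-byte form F0 9C BC 8C at offsets 4–7.
U+4DBE1 → 4-byte form F1 8D AF A1 at offsets 8–11.
U+0586 → 2-byte form D6 86 at offsets 12–13.
Offset 13 falls in char 4's range; it's byte 2 of D6 86 = 0x86.

0x86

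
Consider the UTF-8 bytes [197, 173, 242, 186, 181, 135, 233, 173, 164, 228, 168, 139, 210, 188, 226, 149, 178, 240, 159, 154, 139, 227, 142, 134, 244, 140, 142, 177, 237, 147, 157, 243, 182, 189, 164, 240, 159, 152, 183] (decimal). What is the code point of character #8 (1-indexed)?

U+3386

Offset 0: leading byte 0xC5 = 11000101 → 2-byte char #1 = C5 AD.
Offset 2: leading byte 0xF2 = 11110010 → 4-byte char #2 = F2 BA B5 87.
Offset 6: leading byte 0xE9 = 11101001 → 3-byte char #3 = E9 AD A4.
Offset 9: leading byte 0xE4 = 11100100 → 3-byte char #4 = E4 A8 8B.
Offset 12: leading byte 0xD2 = 11010010 → 2-byte char #5 = D2 BC.
Offset 14: leading byte 0xE2 = 11100010 → 3-byte char #6 = E2 95 B2.
Offset 17: leading byte 0xF0 = 11110000 → 4-byte char #7 = F0 9F 9A 8B.
Offset 21: leading byte 0xE3 = 11100011 → 3-byte char #8 = E3 8E 86.
Leading byte 0xE3 = 11100011 matches 1110xxxx → 3-byte sequence.
Byte 1: 0xE3 = 11100011, payload 0011 (4 bits).
Byte 2: 0x8E = 10001110 (10xxxxxx ✓), payload 001110.
Byte 3: 0x86 = 10000110 (10xxxxxx ✓), payload 000110.
Concatenate: 0011001110000110 = 0x3386 (16 bits → U+3386).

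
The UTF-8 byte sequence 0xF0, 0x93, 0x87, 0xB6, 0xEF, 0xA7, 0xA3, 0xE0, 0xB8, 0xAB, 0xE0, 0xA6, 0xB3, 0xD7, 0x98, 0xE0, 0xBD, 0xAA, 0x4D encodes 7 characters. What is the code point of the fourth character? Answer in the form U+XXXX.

Offset 0: leading byte 0xF0 = 11110000 → 4-byte char #1 = F0 93 87 B6.
Offset 4: leading byte 0xEF = 11101111 → 3-byte char #2 = EF A7 A3.
Offset 7: leading byte 0xE0 = 11100000 → 3-byte char #3 = E0 B8 AB.
Offset 10: leading byte 0xE0 = 11100000 → 3-byte char #4 = E0 A6 B3.
Leading byte 0xE0 = 11100000 matches 1110xxxx → 3-byte sequence.
Byte 1: 0xE0 = 11100000, payload 0000 (4 bits).
Byte 2: 0xA6 = 10100110 (10xxxxxx ✓), payload 100110.
Byte 3: 0xB3 = 10110011 (10xxxxxx ✓), payload 110011.
Concatenate: 0000100110110011 = 0x9B3 (16 bits → U+09B3).

U+09B3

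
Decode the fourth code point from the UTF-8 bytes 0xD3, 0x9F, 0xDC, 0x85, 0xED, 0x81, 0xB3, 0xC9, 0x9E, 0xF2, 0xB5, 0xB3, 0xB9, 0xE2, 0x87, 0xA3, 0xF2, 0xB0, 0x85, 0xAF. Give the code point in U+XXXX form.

Offset 0: leading byte 0xD3 = 11010011 → 2-byte char #1 = D3 9F.
Offset 2: leading byte 0xDC = 11011100 → 2-byte char #2 = DC 85.
Offset 4: leading byte 0xED = 11101101 → 3-byte char #3 = ED 81 B3.
Offset 7: leading byte 0xC9 = 11001001 → 2-byte char #4 = C9 9E.
Leading byte 0xC9 = 11001001 matches 110xxxxx → 2-byte sequence.
Byte 1: 0xC9 = 11001001, payload 01001 (5 bits).
Byte 2: 0x9E = 10011110 (10xxxxxx ✓), payload 011110.
Concatenate: 01001011110 = 0x25E (11 bits → U+025E).

U+025E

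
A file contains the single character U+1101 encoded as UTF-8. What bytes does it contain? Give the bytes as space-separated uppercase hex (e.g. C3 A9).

E1 84 81

U+1101 = 0x1101 = 4353 decimal. In range U+0800–U+FFFF → 3-byte form: 1110xxxx 10xxxxxx 10xxxxxx.
Binary (16 bits): 0001000100000001.
Split 4+6+6: 0001 | 000100 | 000001.
Byte 1: 11100001 = 0xE1.
Byte 2: 10000100 = 0x84.
Byte 3: 10000001 = 0x81.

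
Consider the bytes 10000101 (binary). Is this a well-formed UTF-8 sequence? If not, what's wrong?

Byte 0x85 = 10000101 has the form 10xxxxxx — a continuation byte — but there is no preceding leading byte.

invalid (continuation byte with no leading byte)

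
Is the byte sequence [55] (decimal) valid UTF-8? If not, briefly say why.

valid

Leading byte 0x37 = 00110111 → 1-byte form.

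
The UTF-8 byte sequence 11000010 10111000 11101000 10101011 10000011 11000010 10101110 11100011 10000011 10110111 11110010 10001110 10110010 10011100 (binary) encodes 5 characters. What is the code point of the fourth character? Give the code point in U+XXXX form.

U+30F7

Offset 0: leading byte 0xC2 = 11000010 → 2-byte char #1 = C2 B8.
Offset 2: leading byte 0xE8 = 11101000 → 3-byte char #2 = E8 AB 83.
Offset 5: leading byte 0xC2 = 11000010 → 2-byte char #3 = C2 AE.
Offset 7: leading byte 0xE3 = 11100011 → 3-byte char #4 = E3 83 B7.
Leading byte 0xE3 = 11100011 matches 1110xxxx → 3-byte sequence.
Byte 1: 0xE3 = 11100011, payload 0011 (4 bits).
Byte 2: 0x83 = 10000011 (10xxxxxx ✓), payload 000011.
Byte 3: 0xB7 = 10110111 (10xxxxxx ✓), payload 110111.
Concatenate: 0011000011110111 = 0x30F7 (16 bits → U+30F7).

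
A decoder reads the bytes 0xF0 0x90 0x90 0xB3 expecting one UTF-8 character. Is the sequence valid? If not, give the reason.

Leading byte 0xF0 = 11110000 → 4-byte form.
Continuation bytes 0x90=10010000, 0x90=10010000, 0xB3=10110011 all match 10xxxxxx.
Decoded value 0x10433 is ≥ 0x10000 (shortest form) and not a surrogate.

valid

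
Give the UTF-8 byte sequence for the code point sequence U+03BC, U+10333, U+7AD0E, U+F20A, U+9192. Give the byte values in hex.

CE BC F0 90 8C B3 F1 BA B4 8E EF 88 8A E9 86 92

U+03BC: 2-byte form → CE BC.
U+10333: 4-byte form → F0 90 8C B3.
U+7AD0E: 4-byte form → F1 BA B4 8E.
U+F20A: 3-byte form → EF 88 8A.
U+9192: 3-byte form → E9 86 92.
Concatenated (16 bytes): CE BC F0 90 8C B3 F1 BA B4 8E EF 88 8A E9 86 92.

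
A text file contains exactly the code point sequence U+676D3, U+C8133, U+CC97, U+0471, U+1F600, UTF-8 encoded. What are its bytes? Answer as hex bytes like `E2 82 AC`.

U+676D3: 4-byte form → F1 A7 9B 93.
U+C8133: 4-byte form → F3 88 84 B3.
U+CC97: 3-byte form → EC B2 97.
U+0471: 2-byte form → D1 B1.
U+1F600: 4-byte form → F0 9F 98 80.
Concatenated (17 bytes): F1 A7 9B 93 F3 88 84 B3 EC B2 97 D1 B1 F0 9F 98 80.

F1 A7 9B 93 F3 88 84 B3 EC B2 97 D1 B1 F0 9F 98 80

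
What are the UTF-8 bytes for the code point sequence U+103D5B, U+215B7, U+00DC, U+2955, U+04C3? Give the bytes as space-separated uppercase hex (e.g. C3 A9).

F4 83 B5 9B F0 A1 96 B7 C3 9C E2 A5 95 D3 83

U+103D5B: 4-byte form → F4 83 B5 9B.
U+215B7: 4-byte form → F0 A1 96 B7.
U+00DC: 2-byte form → C3 9C.
U+2955: 3-byte form → E2 A5 95.
U+04C3: 2-byte form → D3 83.
Concatenated (15 bytes): F4 83 B5 9B F0 A1 96 B7 C3 9C E2 A5 95 D3 83.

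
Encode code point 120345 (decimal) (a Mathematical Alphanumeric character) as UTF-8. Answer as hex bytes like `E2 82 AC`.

F0 9D 98 99

U+1D619 = 0x1D619 = 120345 decimal. In range U+10000–U+10FFFF → 4-byte form: 11110xxx 10xxxxxx 10xxxxxx 10xxxxxx.
Binary (21 bits): 000011101011000011001.
Split 3+6+6+6: 000 | 011101 | 011000 | 011001.
Byte 1: 11110000 = 0xF0.
Byte 2: 10011101 = 0x9D.
Byte 3: 10011000 = 0x98.
Byte 4: 10011001 = 0x99.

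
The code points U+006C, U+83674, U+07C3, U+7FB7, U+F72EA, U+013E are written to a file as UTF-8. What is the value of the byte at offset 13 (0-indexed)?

0xAA

U+006C → 1-byte form 6C at offsets 0–0.
U+83674 → 4-byte form F2 83 99 B4 at offsets 1–4.
U+07C3 → 2-byte form DF 83 at offsets 5–6.
U+7FB7 → 3-byte form E7 BE B7 at offsets 7–9.
U+F72EA → 4-byte form F3 B7 8B AA at offsets 10–13.
Offset 13 falls in char 5's range; it's byte 4 of F3 B7 8B AA = 0xAA.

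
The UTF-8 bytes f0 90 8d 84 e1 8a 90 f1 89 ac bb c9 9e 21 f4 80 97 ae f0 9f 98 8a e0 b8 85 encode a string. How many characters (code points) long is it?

Byte at offset 0: 0xF0 = 11110000 → 4-byte char (#1). Advance 4.
Byte at offset 4: 0xE1 = 11100001 → 3-byte char (#2). Advance 3.
Byte at offset 7: 0xF1 = 11110001 → 4-byte char (#3). Advance 4.
Byte at offset 11: 0xC9 = 11001001 → 2-byte char (#4). Advance 2.
Byte at offset 13: 0x21 = 00100001 → 1-byte char (#5). Advance 1.
Byte at offset 14: 0xF4 = 11110100 → 4-byte char (#6). Advance 4.
Byte at offset 18: 0xF0 = 11110000 → 4-byte char (#7). Advance 4.
Byte at offset 22: 0xE0 = 11100000 → 3-byte char (#8). Advance 3.
Reached end at offset 25 after 8 code points.

8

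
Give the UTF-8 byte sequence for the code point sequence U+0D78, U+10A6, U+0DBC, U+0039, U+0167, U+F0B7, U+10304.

E0 B5 B8 E1 82 A6 E0 B6 BC 39 C5 A7 EF 82 B7 F0 90 8C 84

U+0D78: 3-byte form → E0 B5 B8.
U+10A6: 3-byte form → E1 82 A6.
U+0DBC: 3-byte form → E0 B6 BC.
U+0039: 1-byte form → 39.
U+0167: 2-byte form → C5 A7.
U+F0B7: 3-byte form → EF 82 B7.
U+10304: 4-byte form → F0 90 8C 84.
Concatenated (19 bytes): E0 B5 B8 E1 82 A6 E0 B6 BC 39 C5 A7 EF 82 B7 F0 90 8C 84.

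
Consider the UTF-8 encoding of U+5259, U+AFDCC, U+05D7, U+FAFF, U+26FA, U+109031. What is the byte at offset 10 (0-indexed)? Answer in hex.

0xAB

U+5259 → 3-byte form E5 89 99 at offsets 0–2.
U+AFDCC → 4-byte form F2 AF B7 8C at offsets 3–6.
U+05D7 → 2-byte form D7 97 at offsets 7–8.
U+FAFF → 3-byte form EF AB BF at offsets 9–11.
Offset 10 falls in char 4's range; it's byte 2 of EF AB BF = 0xAB.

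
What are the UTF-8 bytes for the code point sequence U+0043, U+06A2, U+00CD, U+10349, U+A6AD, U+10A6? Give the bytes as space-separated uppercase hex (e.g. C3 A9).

43 DA A2 C3 8D F0 90 8D 89 EA 9A AD E1 82 A6

U+0043: 1-byte form → 43.
U+06A2: 2-byte form → DA A2.
U+00CD: 2-byte form → C3 8D.
U+10349: 4-byte form → F0 90 8D 89.
U+A6AD: 3-byte form → EA 9A AD.
U+10A6: 3-byte form → E1 82 A6.
Concatenated (15 bytes): 43 DA A2 C3 8D F0 90 8D 89 EA 9A AD E1 82 A6.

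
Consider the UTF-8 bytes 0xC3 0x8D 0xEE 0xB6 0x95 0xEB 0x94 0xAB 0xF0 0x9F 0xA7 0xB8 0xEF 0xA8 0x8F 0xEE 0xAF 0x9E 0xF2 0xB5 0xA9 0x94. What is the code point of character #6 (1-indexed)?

U+EBDE

Offset 0: leading byte 0xC3 = 11000011 → 2-byte char #1 = C3 8D.
Offset 2: leading byte 0xEE = 11101110 → 3-byte char #2 = EE B6 95.
Offset 5: leading byte 0xEB = 11101011 → 3-byte char #3 = EB 94 AB.
Offset 8: leading byte 0xF0 = 11110000 → 4-byte char #4 = F0 9F A7 B8.
Offset 12: leading byte 0xEF = 11101111 → 3-byte char #5 = EF A8 8F.
Offset 15: leading byte 0xEE = 11101110 → 3-byte char #6 = EE AF 9E.
Leading byte 0xEE = 11101110 matches 1110xxxx → 3-byte sequence.
Byte 1: 0xEE = 11101110, payload 1110 (4 bits).
Byte 2: 0xAF = 10101111 (10xxxxxx ✓), payload 101111.
Byte 3: 0x9E = 10011110 (10xxxxxx ✓), payload 011110.
Concatenate: 1110101111011110 = 0xEBDE (16 bits → U+EBDE).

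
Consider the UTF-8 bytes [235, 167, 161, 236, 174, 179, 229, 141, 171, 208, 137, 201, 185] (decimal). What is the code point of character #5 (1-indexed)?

U+0279

Offset 0: leading byte 0xEB = 11101011 → 3-byte char #1 = EB A7 A1.
Offset 3: leading byte 0xEC = 11101100 → 3-byte char #2 = EC AE B3.
Offset 6: leading byte 0xE5 = 11100101 → 3-byte char #3 = E5 8D AB.
Offset 9: leading byte 0xD0 = 11010000 → 2-byte char #4 = D0 89.
Offset 11: leading byte 0xC9 = 11001001 → 2-byte char #5 = C9 B9.
Leading byte 0xC9 = 11001001 matches 110xxxxx → 2-byte sequence.
Byte 1: 0xC9 = 11001001, payload 01001 (5 bits).
Byte 2: 0xB9 = 10111001 (10xxxxxx ✓), payload 111001.
Concatenate: 01001111001 = 0x279 (11 bits → U+0279).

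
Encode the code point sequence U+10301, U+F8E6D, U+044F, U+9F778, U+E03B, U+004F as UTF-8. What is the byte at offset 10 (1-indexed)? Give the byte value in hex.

1-indexed offset 10 is 0-indexed offset 9.
U+10301 → 4-byte form F0 90 8C 81 at offsets 0–3.
U+F8E6D → 4-byte form F3 B8 B9 AD at offsets 4–7.
U+044F → 2-byte form D1 8F at offsets 8–9.
Offset 9 falls in char 3's range; it's byte 2 of D1 8F = 0x8F.

0x8F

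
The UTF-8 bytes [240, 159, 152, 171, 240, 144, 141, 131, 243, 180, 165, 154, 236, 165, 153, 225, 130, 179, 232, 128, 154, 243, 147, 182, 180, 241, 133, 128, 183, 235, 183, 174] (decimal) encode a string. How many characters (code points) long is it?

9

Byte at offset 0: 0xF0 = 11110000 → 4-byte char (#1). Advance 4.
Byte at offset 4: 0xF0 = 11110000 → 4-byte char (#2). Advance 4.
Byte at offset 8: 0xF3 = 11110011 → 4-byte char (#3). Advance 4.
Byte at offset 12: 0xEC = 11101100 → 3-byte char (#4). Advance 3.
Byte at offset 15: 0xE1 = 11100001 → 3-byte char (#5). Advance 3.
Byte at offset 18: 0xE8 = 11101000 → 3-byte char (#6). Advance 3.
Byte at offset 21: 0xF3 = 11110011 → 4-byte char (#7). Advance 4.
Byte at offset 25: 0xF1 = 11110001 → 4-byte char (#8). Advance 4.
Byte at offset 29: 0xEB = 11101011 → 3-byte char (#9). Advance 3.
Reached end at offset 32 after 9 code points.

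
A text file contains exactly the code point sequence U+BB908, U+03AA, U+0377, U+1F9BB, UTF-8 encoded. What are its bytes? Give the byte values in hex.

U+BB908: 4-byte form → F2 BB A4 88.
U+03AA: 2-byte form → CE AA.
U+0377: 2-byte form → CD B7.
U+1F9BB: 4-byte form → F0 9F A6 BB.
Concatenated (12 bytes): F2 BB A4 88 CE AA CD B7 F0 9F A6 BB.

F2 BB A4 88 CE AA CD B7 F0 9F A6 BB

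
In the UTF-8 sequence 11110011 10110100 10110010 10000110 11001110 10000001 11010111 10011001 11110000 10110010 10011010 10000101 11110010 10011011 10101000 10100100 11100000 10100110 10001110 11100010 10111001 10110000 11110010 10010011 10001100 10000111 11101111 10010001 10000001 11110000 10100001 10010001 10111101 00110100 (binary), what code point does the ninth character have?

U+F441

Offset 0: leading byte 0xF3 = 11110011 → 4-byte char #1 = F3 B4 B2 86.
Offset 4: leading byte 0xCE = 11001110 → 2-byte char #2 = CE 81.
Offset 6: leading byte 0xD7 = 11010111 → 2-byte char #3 = D7 99.
Offset 8: leading byte 0xF0 = 11110000 → 4-byte char #4 = F0 B2 9A 85.
Offset 12: leading byte 0xF2 = 11110010 → 4-byte char #5 = F2 9B A8 A4.
Offset 16: leading byte 0xE0 = 11100000 → 3-byte char #6 = E0 A6 8E.
Offset 19: leading byte 0xE2 = 11100010 → 3-byte char #7 = E2 B9 B0.
Offset 22: leading byte 0xF2 = 11110010 → 4-byte char #8 = F2 93 8C 87.
Offset 26: leading byte 0xEF = 11101111 → 3-byte char #9 = EF 91 81.
Leading byte 0xEF = 11101111 matches 1110xxxx → 3-byte sequence.
Byte 1: 0xEF = 11101111, payload 1111 (4 bits).
Byte 2: 0x91 = 10010001 (10xxxxxx ✓), payload 010001.
Byte 3: 0x81 = 10000001 (10xxxxxx ✓), payload 000001.
Concatenate: 1111010001000001 = 0xF441 (16 bits → U+F441).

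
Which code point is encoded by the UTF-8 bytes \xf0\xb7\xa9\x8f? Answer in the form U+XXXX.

U+37A4F

Leading byte 0xF0 = 11110000 matches 11110xxx → 4-byte sequence.
Byte 1: 0xF0 = 11110000, payload 000 (3 bits).
Byte 2: 0xB7 = 10110111 (10xxxxxx ✓), payload 110111.
Byte 3: 0xA9 = 10101001 (10xxxxxx ✓), payload 101001.
Byte 4: 0x8F = 10001111 (10xxxxxx ✓), payload 001111.
Concatenate: 000110111101001001111 = 0x37A4F (21 bits → U+37A4F).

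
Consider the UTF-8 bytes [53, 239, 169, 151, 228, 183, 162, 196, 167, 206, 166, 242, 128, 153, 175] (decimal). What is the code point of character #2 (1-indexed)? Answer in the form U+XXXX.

U+FA57

Offset 0: leading byte 0x35 = 00110101 → 1-byte char #1 = 35.
Offset 1: leading byte 0xEF = 11101111 → 3-byte char #2 = EF A9 97.
Leading byte 0xEF = 11101111 matches 1110xxxx → 3-byte sequence.
Byte 1: 0xEF = 11101111, payload 1111 (4 bits).
Byte 2: 0xA9 = 10101001 (10xxxxxx ✓), payload 101001.
Byte 3: 0x97 = 10010111 (10xxxxxx ✓), payload 010111.
Concatenate: 1111101001010111 = 0xFA57 (16 bits → U+FA57).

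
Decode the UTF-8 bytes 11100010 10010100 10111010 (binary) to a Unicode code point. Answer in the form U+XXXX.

U+253A

Leading byte 0xE2 = 11100010 matches 1110xxxx → 3-byte sequence.
Byte 1: 0xE2 = 11100010, payload 0010 (4 bits).
Byte 2: 0x94 = 10010100 (10xxxxxx ✓), payload 010100.
Byte 3: 0xBA = 10111010 (10xxxxxx ✓), payload 111010.
Concatenate: 0010010100111010 = 0x253A (16 bits → U+253A).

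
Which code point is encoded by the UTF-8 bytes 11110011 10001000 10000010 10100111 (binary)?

Leading byte 0xF3 = 11110011 matches 11110xxx → 4-byte sequence.
Byte 1: 0xF3 = 11110011, payload 011 (3 bits).
Byte 2: 0x88 = 10001000 (10xxxxxx ✓), payload 001000.
Byte 3: 0x82 = 10000010 (10xxxxxx ✓), payload 000010.
Byte 4: 0xA7 = 10100111 (10xxxxxx ✓), payload 100111.
Concatenate: 011001000000010100111 = 0xC80A7 (21 bits → U+C80A7).

U+C80A7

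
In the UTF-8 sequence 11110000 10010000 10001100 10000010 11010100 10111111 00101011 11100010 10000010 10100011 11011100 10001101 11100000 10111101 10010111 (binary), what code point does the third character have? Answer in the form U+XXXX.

U+002B

Offset 0: leading byte 0xF0 = 11110000 → 4-byte char #1 = F0 90 8C 82.
Offset 4: leading byte 0xD4 = 11010100 → 2-byte char #2 = D4 BF.
Offset 6: leading byte 0x2B = 00101011 → 1-byte char #3 = 2B.
Leading byte 0x2B = 00101011 matches 0xxxxxxx → 1-byte sequence.
Byte 1: 0x2B = 00101011, payload 0101011 (7 bits).
Concatenate: 0101011 = 0x2B (7 bits → U+002B).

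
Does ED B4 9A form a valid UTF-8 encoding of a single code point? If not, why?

Structurally a 3-byte sequence; payload = 0xDD1A.
But 0xDD1A is in U+D800–U+DFFF, the surrogate range. Surrogates are not Unicode scalar values and are forbidden in UTF-8.

invalid (encodes a surrogate (U+D800–U+DFFF))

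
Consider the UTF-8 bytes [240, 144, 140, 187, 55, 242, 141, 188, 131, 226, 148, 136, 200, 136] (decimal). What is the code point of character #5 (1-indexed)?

Offset 0: leading byte 0xF0 = 11110000 → 4-byte char #1 = F0 90 8C BB.
Offset 4: leading byte 0x37 = 00110111 → 1-byte char #2 = 37.
Offset 5: leading byte 0xF2 = 11110010 → 4-byte char #3 = F2 8D BC 83.
Offset 9: leading byte 0xE2 = 11100010 → 3-byte char #4 = E2 94 88.
Offset 12: leading byte 0xC8 = 11001000 → 2-byte char #5 = C8 88.
Leading byte 0xC8 = 11001000 matches 110xxxxx → 2-byte sequence.
Byte 1: 0xC8 = 11001000, payload 01000 (5 bits).
Byte 2: 0x88 = 10001000 (10xxxxxx ✓), payload 001000.
Concatenate: 01000001000 = 0x208 (11 bits → U+0208).

U+0208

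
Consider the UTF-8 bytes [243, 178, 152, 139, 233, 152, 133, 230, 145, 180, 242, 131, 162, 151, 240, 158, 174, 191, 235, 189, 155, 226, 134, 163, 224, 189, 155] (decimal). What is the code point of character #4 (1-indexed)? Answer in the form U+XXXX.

U+83897

Offset 0: leading byte 0xF3 = 11110011 → 4-byte char #1 = F3 B2 98 8B.
Offset 4: leading byte 0xE9 = 11101001 → 3-byte char #2 = E9 98 85.
Offset 7: leading byte 0xE6 = 11100110 → 3-byte char #3 = E6 91 B4.
Offset 10: leading byte 0xF2 = 11110010 → 4-byte char #4 = F2 83 A2 97.
Leading byte 0xF2 = 11110010 matches 11110xxx → 4-byte sequence.
Byte 1: 0xF2 = 11110010, payload 010 (3 bits).
Byte 2: 0x83 = 10000011 (10xxxxxx ✓), payload 000011.
Byte 3: 0xA2 = 10100010 (10xxxxxx ✓), payload 100010.
Byte 4: 0x97 = 10010111 (10xxxxxx ✓), payload 010111.
Concatenate: 010000011100010010111 = 0x83897 (21 bits → U+83897).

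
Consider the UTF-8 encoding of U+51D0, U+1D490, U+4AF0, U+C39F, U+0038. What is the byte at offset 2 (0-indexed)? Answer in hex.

0x90

U+51D0 → 3-byte form E5 87 90 at offsets 0–2.
Offset 2 falls in char 1's range; it's byte 3 of E5 87 90 = 0x90.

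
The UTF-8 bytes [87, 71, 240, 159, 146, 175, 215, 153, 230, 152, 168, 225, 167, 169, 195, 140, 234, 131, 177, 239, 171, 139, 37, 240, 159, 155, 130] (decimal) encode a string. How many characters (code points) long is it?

11

Byte at offset 0: 0x57 = 01010111 → 1-byte char (#1). Advance 1.
Byte at offset 1: 0x47 = 01000111 → 1-byte char (#2). Advance 1.
Byte at offset 2: 0xF0 = 11110000 → 4-byte char (#3). Advance 4.
Byte at offset 6: 0xD7 = 11010111 → 2-byte char (#4). Advance 2.
Byte at offset 8: 0xE6 = 11100110 → 3-byte char (#5). Advance 3.
Byte at offset 11: 0xE1 = 11100001 → 3-byte char (#6). Advance 3.
Byte at offset 14: 0xC3 = 11000011 → 2-byte char (#7). Advance 2.
Byte at offset 16: 0xEA = 11101010 → 3-byte char (#8). Advance 3.
Byte at offset 19: 0xEF = 11101111 → 3-byte char (#9). Advance 3.
Byte at offset 22: 0x25 = 00100101 → 1-byte char (#10). Advance 1.
Byte at offset 23: 0xF0 = 11110000 → 4-byte char (#11). Advance 4.
Reached end at offset 27 after 11 code points.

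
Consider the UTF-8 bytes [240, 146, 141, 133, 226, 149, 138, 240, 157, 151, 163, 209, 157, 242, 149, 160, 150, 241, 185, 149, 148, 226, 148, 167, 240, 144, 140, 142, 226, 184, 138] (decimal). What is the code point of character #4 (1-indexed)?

U+045D

Offset 0: leading byte 0xF0 = 11110000 → 4-byte char #1 = F0 92 8D 85.
Offset 4: leading byte 0xE2 = 11100010 → 3-byte char #2 = E2 95 8A.
Offset 7: leading byte 0xF0 = 11110000 → 4-byte char #3 = F0 9D 97 A3.
Offset 11: leading byte 0xD1 = 11010001 → 2-byte char #4 = D1 9D.
Leading byte 0xD1 = 11010001 matches 110xxxxx → 2-byte sequence.
Byte 1: 0xD1 = 11010001, payload 10001 (5 bits).
Byte 2: 0x9D = 10011101 (10xxxxxx ✓), payload 011101.
Concatenate: 10001011101 = 0x45D (11 bits → U+045D).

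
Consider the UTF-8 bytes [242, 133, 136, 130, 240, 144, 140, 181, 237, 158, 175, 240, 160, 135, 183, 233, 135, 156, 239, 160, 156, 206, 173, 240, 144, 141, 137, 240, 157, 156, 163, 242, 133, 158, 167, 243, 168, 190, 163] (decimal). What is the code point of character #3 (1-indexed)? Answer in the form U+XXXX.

U+D7AF

Offset 0: leading byte 0xF2 = 11110010 → 4-byte char #1 = F2 85 88 82.
Offset 4: leading byte 0xF0 = 11110000 → 4-byte char #2 = F0 90 8C B5.
Offset 8: leading byte 0xED = 11101101 → 3-byte char #3 = ED 9E AF.
Leading byte 0xED = 11101101 matches 1110xxxx → 3-byte sequence.
Byte 1: 0xED = 11101101, payload 1101 (4 bits).
Byte 2: 0x9E = 10011110 (10xxxxxx ✓), payload 011110.
Byte 3: 0xAF = 10101111 (10xxxxxx ✓), payload 101111.
Concatenate: 1101011110101111 = 0xD7AF (16 bits → U+D7AF).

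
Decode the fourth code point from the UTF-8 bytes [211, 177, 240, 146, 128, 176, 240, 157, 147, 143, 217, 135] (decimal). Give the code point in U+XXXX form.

Offset 0: leading byte 0xD3 = 11010011 → 2-byte char #1 = D3 B1.
Offset 2: leading byte 0xF0 = 11110000 → 4-byte char #2 = F0 92 80 B0.
Offset 6: leading byte 0xF0 = 11110000 → 4-byte char #3 = F0 9D 93 8F.
Offset 10: leading byte 0xD9 = 11011001 → 2-byte char #4 = D9 87.
Leading byte 0xD9 = 11011001 matches 110xxxxx → 2-byte sequence.
Byte 1: 0xD9 = 11011001, payload 11001 (5 bits).
Byte 2: 0x87 = 10000111 (10xxxxxx ✓), payload 000111.
Concatenate: 11001000111 = 0x647 (11 bits → U+0647).

U+0647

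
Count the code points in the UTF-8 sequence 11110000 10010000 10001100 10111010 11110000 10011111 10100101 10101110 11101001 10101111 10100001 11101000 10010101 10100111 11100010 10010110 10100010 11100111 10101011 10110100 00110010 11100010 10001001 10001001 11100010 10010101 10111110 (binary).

9

Byte at offset 0: 0xF0 = 11110000 → 4-byte char (#1). Advance 4.
Byte at offset 4: 0xF0 = 11110000 → 4-byte char (#2). Advance 4.
Byte at offset 8: 0xE9 = 11101001 → 3-byte char (#3). Advance 3.
Byte at offset 11: 0xE8 = 11101000 → 3-byte char (#4). Advance 3.
Byte at offset 14: 0xE2 = 11100010 → 3-byte char (#5). Advance 3.
Byte at offset 17: 0xE7 = 11100111 → 3-byte char (#6). Advance 3.
Byte at offset 20: 0x32 = 00110010 → 1-byte char (#7). Advance 1.
Byte at offset 21: 0xE2 = 11100010 → 3-byte char (#8). Advance 3.
Byte at offset 24: 0xE2 = 11100010 → 3-byte char (#9). Advance 3.
Reached end at offset 27 after 9 code points.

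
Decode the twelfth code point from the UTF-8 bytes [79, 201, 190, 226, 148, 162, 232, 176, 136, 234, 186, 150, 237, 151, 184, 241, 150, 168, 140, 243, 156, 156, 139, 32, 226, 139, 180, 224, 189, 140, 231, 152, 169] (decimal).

U+7629

Offset 0: leading byte 0x4F = 01001111 → 1-byte char #1 = 4F.
Offset 1: leading byte 0xC9 = 11001001 → 2-byte char #2 = C9 BE.
Offset 3: leading byte 0xE2 = 11100010 → 3-byte char #3 = E2 94 A2.
Offset 6: leading byte 0xE8 = 11101000 → 3-byte char #4 = E8 B0 88.
Offset 9: leading byte 0xEA = 11101010 → 3-byte char #5 = EA BA 96.
Offset 12: leading byte 0xED = 11101101 → 3-byte char #6 = ED 97 B8.
Offset 15: leading byte 0xF1 = 11110001 → 4-byte char #7 = F1 96 A8 8C.
Offset 19: leading byte 0xF3 = 11110011 → 4-byte char #8 = F3 9C 9C 8B.
Offset 23: leading byte 0x20 = 00100000 → 1-byte char #9 = 20.
Offset 24: leading byte 0xE2 = 11100010 → 3-byte char #10 = E2 8B B4.
Offset 27: leading byte 0xE0 = 11100000 → 3-byte char #11 = E0 BD 8C.
Offset 30: leading byte 0xE7 = 11100111 → 3-byte char #12 = E7 98 A9.
Leading byte 0xE7 = 11100111 matches 1110xxxx → 3-byte sequence.
Byte 1: 0xE7 = 11100111, payload 0111 (4 bits).
Byte 2: 0x98 = 10011000 (10xxxxxx ✓), payload 011000.
Byte 3: 0xA9 = 10101001 (10xxxxxx ✓), payload 101001.
Concatenate: 0111011000101001 = 0x7629 (16 bits → U+7629).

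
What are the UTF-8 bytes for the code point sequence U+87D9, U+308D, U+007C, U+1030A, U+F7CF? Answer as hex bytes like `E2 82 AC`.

U+87D9: 3-byte form → E8 9F 99.
U+308D: 3-byte form → E3 82 8D.
U+007C: 1-byte form → 7C.
U+1030A: 4-byte form → F0 90 8C 8A.
U+F7CF: 3-byte form → EF 9F 8F.
Concatenated (14 bytes): E8 9F 99 E3 82 8D 7C F0 90 8C 8A EF 9F 8F.

E8 9F 99 E3 82 8D 7C F0 90 8C 8A EF 9F 8F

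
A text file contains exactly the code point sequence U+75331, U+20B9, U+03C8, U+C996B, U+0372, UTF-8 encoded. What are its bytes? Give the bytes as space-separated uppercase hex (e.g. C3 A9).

F1 B5 8C B1 E2 82 B9 CF 88 F3 89 A5 AB CD B2

U+75331: 4-byte form → F1 B5 8C B1.
U+20B9: 3-byte form → E2 82 B9.
U+03C8: 2-byte form → CF 88.
U+C996B: 4-byte form → F3 89 A5 AB.
U+0372: 2-byte form → CD B2.
Concatenated (15 bytes): F1 B5 8C B1 E2 82 B9 CF 88 F3 89 A5 AB CD B2.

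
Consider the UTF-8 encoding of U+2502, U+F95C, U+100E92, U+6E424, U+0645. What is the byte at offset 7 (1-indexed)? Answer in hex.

1-indexed offset 7 is 0-indexed offset 6.
U+2502 → 3-byte form E2 94 82 at offsets 0–2.
U+F95C → 3-byte form EF A5 9C at offsets 3–5.
U+100E92 → 4-byte form F4 80 BA 92 at offsets 6–9.
Offset 6 falls in char 3's range; it's byte 1 of F4 80 BA 92 = 0xF4.

0xF4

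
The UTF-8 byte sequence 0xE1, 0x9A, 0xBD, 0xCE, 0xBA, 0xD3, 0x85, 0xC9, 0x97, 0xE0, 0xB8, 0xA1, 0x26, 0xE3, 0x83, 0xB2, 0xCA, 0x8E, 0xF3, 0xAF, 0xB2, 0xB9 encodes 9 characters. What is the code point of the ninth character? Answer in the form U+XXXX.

Offset 0: leading byte 0xE1 = 11100001 → 3-byte char #1 = E1 9A BD.
Offset 3: leading byte 0xCE = 11001110 → 2-byte char #2 = CE BA.
Offset 5: leading byte 0xD3 = 11010011 → 2-byte char #3 = D3 85.
Offset 7: leading byte 0xC9 = 11001001 → 2-byte char #4 = C9 97.
Offset 9: leading byte 0xE0 = 11100000 → 3-byte char #5 = E0 B8 A1.
Offset 12: leading byte 0x26 = 00100110 → 1-byte char #6 = 26.
Offset 13: leading byte 0xE3 = 11100011 → 3-byte char #7 = E3 83 B2.
Offset 16: leading byte 0xCA = 11001010 → 2-byte char #8 = CA 8E.
Offset 18: leading byte 0xF3 = 11110011 → 4-byte char #9 = F3 AF B2 B9.
Leading byte 0xF3 = 11110011 matches 11110xxx → 4-byte sequence.
Byte 1: 0xF3 = 11110011, payload 011 (3 bits).
Byte 2: 0xAF = 10101111 (10xxxxxx ✓), payload 101111.
Byte 3: 0xB2 = 10110010 (10xxxxxx ✓), payload 110010.
Byte 4: 0xB9 = 10111001 (10xxxxxx ✓), payload 111001.
Concatenate: 011101111110010111001 = 0xEFCB9 (21 bits → U+EFCB9).

U+EFCB9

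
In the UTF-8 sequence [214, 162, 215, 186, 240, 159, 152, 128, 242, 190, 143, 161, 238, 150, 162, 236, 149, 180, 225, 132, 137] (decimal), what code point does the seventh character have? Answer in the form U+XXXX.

U+1109

Offset 0: leading byte 0xD6 = 11010110 → 2-byte char #1 = D6 A2.
Offset 2: leading byte 0xD7 = 11010111 → 2-byte char #2 = D7 BA.
Offset 4: leading byte 0xF0 = 11110000 → 4-byte char #3 = F0 9F 98 80.
Offset 8: leading byte 0xF2 = 11110010 → 4-byte char #4 = F2 BE 8F A1.
Offset 12: leading byte 0xEE = 11101110 → 3-byte char #5 = EE 96 A2.
Offset 15: leading byte 0xEC = 11101100 → 3-byte char #6 = EC 95 B4.
Offset 18: leading byte 0xE1 = 11100001 → 3-byte char #7 = E1 84 89.
Leading byte 0xE1 = 11100001 matches 1110xxxx → 3-byte sequence.
Byte 1: 0xE1 = 11100001, payload 0001 (4 bits).
Byte 2: 0x84 = 10000100 (10xxxxxx ✓), payload 000100.
Byte 3: 0x89 = 10001001 (10xxxxxx ✓), payload 001001.
Concatenate: 0001000100001001 = 0x1109 (16 bits → U+1109).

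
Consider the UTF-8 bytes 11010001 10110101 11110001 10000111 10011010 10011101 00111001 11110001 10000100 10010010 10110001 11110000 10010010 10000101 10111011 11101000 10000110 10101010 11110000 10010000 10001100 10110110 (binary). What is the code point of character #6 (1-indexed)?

Offset 0: leading byte 0xD1 = 11010001 → 2-byte char #1 = D1 B5.
Offset 2: leading byte 0xF1 = 11110001 → 4-byte char #2 = F1 87 9A 9D.
Offset 6: leading byte 0x39 = 00111001 → 1-byte char #3 = 39.
Offset 7: leading byte 0xF1 = 11110001 → 4-byte char #4 = F1 84 92 B1.
Offset 11: leading byte 0xF0 = 11110000 → 4-byte char #5 = F0 92 85 BB.
Offset 15: leading byte 0xE8 = 11101000 → 3-byte char #6 = E8 86 AA.
Leading byte 0xE8 = 11101000 matches 1110xxxx → 3-byte sequence.
Byte 1: 0xE8 = 11101000, payload 1000 (4 bits).
Byte 2: 0x86 = 10000110 (10xxxxxx ✓), payload 000110.
Byte 3: 0xAA = 10101010 (10xxxxxx ✓), payload 101010.
Concatenate: 1000000110101010 = 0x81AA (16 bits → U+81AA).

U+81AA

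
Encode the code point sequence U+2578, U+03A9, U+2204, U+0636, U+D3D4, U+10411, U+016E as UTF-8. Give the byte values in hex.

E2 95 B8 CE A9 E2 88 84 D8 B6 ED 8F 94 F0 90 90 91 C5 AE

U+2578: 3-byte form → E2 95 B8.
U+03A9: 2-byte form → CE A9.
U+2204: 3-byte form → E2 88 84.
U+0636: 2-byte form → D8 B6.
U+D3D4: 3-byte form → ED 8F 94.
U+10411: 4-byte form → F0 90 90 91.
U+016E: 2-byte form → C5 AE.
Concatenated (19 bytes): E2 95 B8 CE A9 E2 88 84 D8 B6 ED 8F 94 F0 90 90 91 C5 AE.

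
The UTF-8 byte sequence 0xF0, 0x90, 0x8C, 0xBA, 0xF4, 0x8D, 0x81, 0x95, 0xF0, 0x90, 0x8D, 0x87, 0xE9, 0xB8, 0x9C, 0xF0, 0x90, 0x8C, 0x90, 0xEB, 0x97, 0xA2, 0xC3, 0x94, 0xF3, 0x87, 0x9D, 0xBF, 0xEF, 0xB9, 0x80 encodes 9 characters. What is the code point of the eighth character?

U+C777F

Offset 0: leading byte 0xF0 = 11110000 → 4-byte char #1 = F0 90 8C BA.
Offset 4: leading byte 0xF4 = 11110100 → 4-byte char #2 = F4 8D 81 95.
Offset 8: leading byte 0xF0 = 11110000 → 4-byte char #3 = F0 90 8D 87.
Offset 12: leading byte 0xE9 = 11101001 → 3-byte char #4 = E9 B8 9C.
Offset 15: leading byte 0xF0 = 11110000 → 4-byte char #5 = F0 90 8C 90.
Offset 19: leading byte 0xEB = 11101011 → 3-byte char #6 = EB 97 A2.
Offset 22: leading byte 0xC3 = 11000011 → 2-byte char #7 = C3 94.
Offset 24: leading byte 0xF3 = 11110011 → 4-byte char #8 = F3 87 9D BF.
Leading byte 0xF3 = 11110011 matches 11110xxx → 4-byte sequence.
Byte 1: 0xF3 = 11110011, payload 011 (3 bits).
Byte 2: 0x87 = 10000111 (10xxxxxx ✓), payload 000111.
Byte 3: 0x9D = 10011101 (10xxxxxx ✓), payload 011101.
Byte 4: 0xBF = 10111111 (10xxxxxx ✓), payload 111111.
Concatenate: 011000111011101111111 = 0xC777F (21 bits → U+C777F).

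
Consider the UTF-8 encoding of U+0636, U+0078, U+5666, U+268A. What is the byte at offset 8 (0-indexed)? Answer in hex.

U+0636 → 2-byte form D8 B6 at offsets 0–1.
U+0078 → 1-byte form 78 at offsets 2–2.
U+5666 → 3-byte form E5 99 A6 at offsets 3–5.
U+268A → 3-byte form E2 9A 8A at offsets 6–8.
Offset 8 falls in char 4's range; it's byte 3 of E2 9A 8A = 0x8A.

0x8A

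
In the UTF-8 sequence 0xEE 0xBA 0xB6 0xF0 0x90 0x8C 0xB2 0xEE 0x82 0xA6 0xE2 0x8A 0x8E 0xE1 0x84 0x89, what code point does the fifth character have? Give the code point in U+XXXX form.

U+1109

Offset 0: leading byte 0xEE = 11101110 → 3-byte char #1 = EE BA B6.
Offset 3: leading byte 0xF0 = 11110000 → 4-byte char #2 = F0 90 8C B2.
Offset 7: leading byte 0xEE = 11101110 → 3-byte char #3 = EE 82 A6.
Offset 10: leading byte 0xE2 = 11100010 → 3-byte char #4 = E2 8A 8E.
Offset 13: leading byte 0xE1 = 11100001 → 3-byte char #5 = E1 84 89.
Leading byte 0xE1 = 11100001 matches 1110xxxx → 3-byte sequence.
Byte 1: 0xE1 = 11100001, payload 0001 (4 bits).
Byte 2: 0x84 = 10000100 (10xxxxxx ✓), payload 000100.
Byte 3: 0x89 = 10001001 (10xxxxxx ✓), payload 001001.
Concatenate: 0001000100001001 = 0x1109 (16 bits → U+1109).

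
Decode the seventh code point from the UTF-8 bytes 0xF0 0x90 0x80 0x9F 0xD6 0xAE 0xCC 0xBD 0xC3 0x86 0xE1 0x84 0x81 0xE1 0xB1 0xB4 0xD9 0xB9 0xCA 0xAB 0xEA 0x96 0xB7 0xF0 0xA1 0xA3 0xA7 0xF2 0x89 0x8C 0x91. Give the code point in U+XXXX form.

U+0679

Offset 0: leading byte 0xF0 = 11110000 → 4-byte char #1 = F0 90 80 9F.
Offset 4: leading byte 0xD6 = 11010110 → 2-byte char #2 = D6 AE.
Offset 6: leading byte 0xCC = 11001100 → 2-byte char #3 = CC BD.
Offset 8: leading byte 0xC3 = 11000011 → 2-byte char #4 = C3 86.
Offset 10: leading byte 0xE1 = 11100001 → 3-byte char #5 = E1 84 81.
Offset 13: leading byte 0xE1 = 11100001 → 3-byte char #6 = E1 B1 B4.
Offset 16: leading byte 0xD9 = 11011001 → 2-byte char #7 = D9 B9.
Leading byte 0xD9 = 11011001 matches 110xxxxx → 2-byte sequence.
Byte 1: 0xD9 = 11011001, payload 11001 (5 bits).
Byte 2: 0xB9 = 10111001 (10xxxxxx ✓), payload 111001.
Concatenate: 11001111001 = 0x679 (11 bits → U+0679).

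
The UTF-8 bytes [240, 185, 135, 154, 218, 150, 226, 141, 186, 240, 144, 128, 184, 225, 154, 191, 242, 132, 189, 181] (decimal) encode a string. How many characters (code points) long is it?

6

Byte at offset 0: 0xF0 = 11110000 → 4-byte char (#1). Advance 4.
Byte at offset 4: 0xDA = 11011010 → 2-byte char (#2). Advance 2.
Byte at offset 6: 0xE2 = 11100010 → 3-byte char (#3). Advance 3.
Byte at offset 9: 0xF0 = 11110000 → 4-byte char (#4). Advance 4.
Byte at offset 13: 0xE1 = 11100001 → 3-byte char (#5). Advance 3.
Byte at offset 16: 0xF2 = 11110010 → 4-byte char (#6). Advance 4.
Reached end at offset 20 after 6 code points.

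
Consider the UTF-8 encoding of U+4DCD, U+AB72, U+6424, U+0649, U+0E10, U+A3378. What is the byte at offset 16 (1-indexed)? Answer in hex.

1-indexed offset 16 is 0-indexed offset 15.
U+4DCD → 3-byte form E4 B7 8D at offsets 0–2.
U+AB72 → 3-byte form EA AD B2 at offsets 3–5.
U+6424 → 3-byte form E6 90 A4 at offsets 6–8.
U+0649 → 2-byte form D9 89 at offsets 9–10.
U+0E10 → 3-byte form E0 B8 90 at offsets 11–13.
U+A3378 → 4-byte form F2 A3 8D B8 at offsets 14–17.
Offset 15 falls in char 6's range; it's byte 2 of F2 A3 8D B8 = 0xA3.

0xA3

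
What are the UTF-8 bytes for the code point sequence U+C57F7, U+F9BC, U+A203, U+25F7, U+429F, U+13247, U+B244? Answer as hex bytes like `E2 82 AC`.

U+C57F7: 4-byte form → F3 85 9F B7.
U+F9BC: 3-byte form → EF A6 BC.
U+A203: 3-byte form → EA 88 83.
U+25F7: 3-byte form → E2 97 B7.
U+429F: 3-byte form → E4 8A 9F.
U+13247: 4-byte form → F0 93 89 87.
U+B244: 3-byte form → EB 89 84.
Concatenated (23 bytes): F3 85 9F B7 EF A6 BC EA 88 83 E2 97 B7 E4 8A 9F F0 93 89 87 EB 89 84.

F3 85 9F B7 EF A6 BC EA 88 83 E2 97 B7 E4 8A 9F F0 93 89 87 EB 89 84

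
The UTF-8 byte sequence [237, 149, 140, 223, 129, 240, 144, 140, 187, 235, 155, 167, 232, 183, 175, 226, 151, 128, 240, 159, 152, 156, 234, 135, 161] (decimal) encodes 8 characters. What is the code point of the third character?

Offset 0: leading byte 0xED = 11101101 → 3-byte char #1 = ED 95 8C.
Offset 3: leading byte 0xDF = 11011111 → 2-byte char #2 = DF 81.
Offset 5: leading byte 0xF0 = 11110000 → 4-byte char #3 = F0 90 8C BB.
Leading byte 0xF0 = 11110000 matches 11110xxx → 4-byte sequence.
Byte 1: 0xF0 = 11110000, payload 000 (3 bits).
Byte 2: 0x90 = 10010000 (10xxxxxx ✓), payload 010000.
Byte 3: 0x8C = 10001100 (10xxxxxx ✓), payload 001100.
Byte 4: 0xBB = 10111011 (10xxxxxx ✓), payload 111011.
Concatenate: 000010000001100111011 = 0x1033B (21 bits → U+1033B).

U+1033B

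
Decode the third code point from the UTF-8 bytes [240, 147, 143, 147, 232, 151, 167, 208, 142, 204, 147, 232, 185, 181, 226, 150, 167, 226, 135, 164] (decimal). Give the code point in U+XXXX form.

Offset 0: leading byte 0xF0 = 11110000 → 4-byte char #1 = F0 93 8F 93.
Offset 4: leading byte 0xE8 = 11101000 → 3-byte char #2 = E8 97 A7.
Offset 7: leading byte 0xD0 = 11010000 → 2-byte char #3 = D0 8E.
Leading byte 0xD0 = 11010000 matches 110xxxxx → 2-byte sequence.
Byte 1: 0xD0 = 11010000, payload 10000 (5 bits).
Byte 2: 0x8E = 10001110 (10xxxxxx ✓), payload 001110.
Concatenate: 10000001110 = 0x40E (11 bits → U+040E).

U+040E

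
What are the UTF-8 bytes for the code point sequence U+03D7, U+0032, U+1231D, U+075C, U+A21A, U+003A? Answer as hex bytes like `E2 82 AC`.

U+03D7: 2-byte form → CF 97.
U+0032: 1-byte form → 32.
U+1231D: 4-byte form → F0 92 8C 9D.
U+075C: 2-byte form → DD 9C.
U+A21A: 3-byte form → EA 88 9A.
U+003A: 1-byte form → 3A.
Concatenated (13 bytes): CF 97 32 F0 92 8C 9D DD 9C EA 88 9A 3A.

CF 97 32 F0 92 8C 9D DD 9C EA 88 9A 3A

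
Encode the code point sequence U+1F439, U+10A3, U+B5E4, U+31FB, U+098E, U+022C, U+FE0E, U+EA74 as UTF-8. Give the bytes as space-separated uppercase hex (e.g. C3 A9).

F0 9F 90 B9 E1 82 A3 EB 97 A4 E3 87 BB E0 A6 8E C8 AC EF B8 8E EE A9 B4

U+1F439: 4-byte form → F0 9F 90 B9.
U+10A3: 3-byte form → E1 82 A3.
U+B5E4: 3-byte form → EB 97 A4.
U+31FB: 3-byte form → E3 87 BB.
U+098E: 3-byte form → E0 A6 8E.
U+022C: 2-byte form → C8 AC.
U+FE0E: 3-byte form → EF B8 8E.
U+EA74: 3-byte form → EE A9 B4.
Concatenated (24 bytes): F0 9F 90 B9 E1 82 A3 EB 97 A4 E3 87 BB E0 A6 8E C8 AC EF B8 8E EE A9 B4.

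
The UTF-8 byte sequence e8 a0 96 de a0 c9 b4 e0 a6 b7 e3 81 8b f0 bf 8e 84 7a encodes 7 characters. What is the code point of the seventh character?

Offset 0: leading byte 0xE8 = 11101000 → 3-byte char #1 = E8 A0 96.
Offset 3: leading byte 0xDE = 11011110 → 2-byte char #2 = DE A0.
Offset 5: leading byte 0xC9 = 11001001 → 2-byte char #3 = C9 B4.
Offset 7: leading byte 0xE0 = 11100000 → 3-byte char #4 = E0 A6 B7.
Offset 10: leading byte 0xE3 = 11100011 → 3-byte char #5 = E3 81 8B.
Offset 13: leading byte 0xF0 = 11110000 → 4-byte char #6 = F0 BF 8E 84.
Offset 17: leading byte 0x7A = 01111010 → 1-byte char #7 = 7A.
Leading byte 0x7A = 01111010 matches 0xxxxxxx → 1-byte sequence.
Byte 1: 0x7A = 01111010, payload 1111010 (7 bits).
Concatenate: 1111010 = 0x7A (7 bits → U+007A).

U+007A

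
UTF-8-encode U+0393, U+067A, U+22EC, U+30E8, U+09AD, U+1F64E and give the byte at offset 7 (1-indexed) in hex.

1-indexed offset 7 is 0-indexed offset 6.
U+0393 → 2-byte form CE 93 at offsets 0–1.
U+067A → 2-byte form D9 BA at offsets 2–3.
U+22EC → 3-byte form E2 8B AC at offsets 4–6.
Offset 6 falls in char 3's range; it's byte 3 of E2 8B AC = 0xAC.

0xAC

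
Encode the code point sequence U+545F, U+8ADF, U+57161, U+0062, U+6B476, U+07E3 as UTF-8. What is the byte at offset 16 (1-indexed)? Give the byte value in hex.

0xDF

1-indexed offset 16 is 0-indexed offset 15.
U+545F → 3-byte form E5 91 9F at offsets 0–2.
U+8ADF → 3-byte form E8 AB 9F at offsets 3–5.
U+57161 → 4-byte form F1 97 85 A1 at offsets 6–9.
U+0062 → 1-byte form 62 at offsets 10–10.
U+6B476 → 4-byte form F1 AB 91 B6 at offsets 11–14.
U+07E3 → 2-byte form DF A3 at offsets 15–16.
Offset 15 falls in char 6's range; it's byte 1 of DF A3 = 0xDF.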